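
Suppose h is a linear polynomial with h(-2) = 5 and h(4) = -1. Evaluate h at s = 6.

Using the Lagrange interpolation formula with nodes -2, 4:
  L_0(s) = (s - 4) / -6
  L_1(s) = (s + 2) / 6
Then h(s) = 5·L_0(s) - 1·L_1(s).
Expanding and collecting terms gives h(s) = -s + 3.
Evaluating at s = 6: h(6) = -3.

-3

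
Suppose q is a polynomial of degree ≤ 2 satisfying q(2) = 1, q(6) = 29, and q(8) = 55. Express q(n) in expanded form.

Using the Lagrange interpolation formula with nodes 2, 6, 8:
  L_0(n) = (n - 6)(n - 8) / 24
  L_1(n) = (n - 2)(n - 8) / -8
  L_2(n) = (n - 2)(n - 6) / 12
Then q(n) = 1·L_0(n) + 29·L_1(n) + 55·L_2(n).
Expanding and collecting terms gives q(n) = n^2 - n - 1.
Check: q(2) = 1. ✓

q(n) = n^2 - n - 1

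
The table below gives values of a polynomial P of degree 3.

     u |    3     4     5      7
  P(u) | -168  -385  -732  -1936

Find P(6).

Using the Lagrange interpolation formula with nodes 3, 4, 5, 7:
  L_0(u) = (u - 4)(u - 5)(u - 7) / -8
  L_1(u) = (u - 3)(u - 5)(u - 7) / 3
  L_2(u) = (u - 3)(u - 4)(u - 7) / -4
  L_3(u) = (u - 3)(u - 4)(u - 5) / 24
Then P(u) = -168·L_0(u) - 385·L_1(u) - 732·L_2(u) - 1936·L_3(u).
Expanding and collecting terms gives P(u) = -5u^3 - 5u^2 + 3u + 3.
Evaluating at u = 6: P(6) = -1239.

-1239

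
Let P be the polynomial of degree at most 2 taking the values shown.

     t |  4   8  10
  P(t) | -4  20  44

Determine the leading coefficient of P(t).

Write P(t) = at^2 + bt + c. Substituting each data point gives a linear system:
  16a + 4b + c = -4
  64a + 8b + c = 20
  100a + 10b + c = 44
Solving the system yields a = 1, b = -6, c = 4.
So P(t) = t² - 6t + 4.
The leading coefficient is 1.

1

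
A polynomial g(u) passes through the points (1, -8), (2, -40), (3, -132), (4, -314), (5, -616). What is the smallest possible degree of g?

3

Forward differences of the values at u = 1, 2, 3, 4, 5:
  g  : -8  -40  -132  -314  -616
  Δ  : -32  -92  -182  -302
  Δ^2: -60  -90  -120
  Δ^3: -30  -30
  Δ^4: 0
The third differences are constant (-30) and nonzero, while all higher differences vanish, so the minimal degree is 3.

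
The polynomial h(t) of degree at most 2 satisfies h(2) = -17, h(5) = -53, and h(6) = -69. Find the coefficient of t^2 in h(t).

-1

Write h(t) = at^2 + bt + c. Substituting each data point gives a linear system:
  4a + 2b + c = -17
  25a + 5b + c = -53
  36a + 6b + c = -69
Solving the system yields a = -1, b = -5, c = -3.
So h(t) = -t^2 - 5t - 3.
The leading coefficient is -1.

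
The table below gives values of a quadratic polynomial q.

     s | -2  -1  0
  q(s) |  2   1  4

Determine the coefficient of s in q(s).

5

Write q(s) = as^2 + bs + c. Substituting each data point gives a linear system:
  4a - 2b + c = 2
  a - b + c = 1
  c = 4
Solving the system yields a = 2, b = 5, c = 4.
So q(s) = 2s^2 + 5s + 4.
The coefficient of s is 5.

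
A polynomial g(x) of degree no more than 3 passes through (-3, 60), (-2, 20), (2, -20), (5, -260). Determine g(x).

g(x) = -2x^3 - 2x

Write g(x) = ax^3 + bx^2 + cx + d. Substituting each data point gives a linear system:
  -27a + 9b - 3c + d = 60
  -8a + 4b - 2c + d = 20
  8a + 4b + 2c + d = -20
  125a + 25b + 5c + d = -260
Solving the system yields a = -2, b = 0, c = -2, d = 0.
So g(x) = -2x^3 - 2x.
Check: g(5) = -260. ✓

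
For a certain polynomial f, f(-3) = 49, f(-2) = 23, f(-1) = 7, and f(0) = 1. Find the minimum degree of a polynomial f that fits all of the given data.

2

Forward differences of the values at t = -3, -2, -1, 0:
  f  : 49  23  7  1
  Δ  : -26  -16  -6
  Δ^2: 10  10
  Δ^3: 0
The second differences are constant (10) and nonzero, while all higher differences vanish, so the minimal degree is 2.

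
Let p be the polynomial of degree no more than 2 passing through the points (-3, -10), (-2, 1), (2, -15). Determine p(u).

p(u) = -3u^2 - 4u + 5

Write p(u) = au^2 + bu + c. Substituting each data point gives a linear system:
  9a - 3b + c = -10
  4a - 2b + c = 1
  4a + 2b + c = -15
Solving the system yields a = -3, b = -4, c = 5.
So p(u) = -3u^2 - 4u + 5.
Check: p(2) = -15. ✓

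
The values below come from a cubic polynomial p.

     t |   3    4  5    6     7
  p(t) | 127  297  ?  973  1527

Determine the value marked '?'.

The 4 known points determine the degree-3 polynomial uniquely.
Write p(t) = at^3 + bt^2 + ct + d. Substituting each data point gives a linear system:
  27a + 9b + 3c + d = 127
  64a + 16b + 4c + d = 297
  216a + 36b + 6c + d = 973
  343a + 49b + 7c + d = 1527
Solving the system yields a = 4, b = 4, c = -6, d = 1.
So p(t) = 4t³ + 4t² - 6t + 1.
Then p(5) = 571.

571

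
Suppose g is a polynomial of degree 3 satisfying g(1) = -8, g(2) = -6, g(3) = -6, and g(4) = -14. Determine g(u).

Using the Lagrange interpolation formula with nodes 1, 2, 3, 4:
  L_0(u) = (u - 2)(u - 3)(u - 4) / -6
  L_1(u) = (u - 1)(u - 3)(u - 4) / 2
  L_2(u) = (u - 1)(u - 2)(u - 4) / -2
  L_3(u) = (u - 1)(u - 2)(u - 3) / 6
Then g(u) = -8·L_0(u) - 6·L_1(u) - 6·L_2(u) - 14·L_3(u).
Expanding and collecting terms gives g(u) = -u³ + 5u² - 6u - 6.
Check: g(1) = -8. ✓

g(u) = -u^3 + 5u^2 - 6u - 6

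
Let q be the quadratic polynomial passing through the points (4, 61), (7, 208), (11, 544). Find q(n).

Write q(n) = an^2 + bn + c. Substituting each data point gives a linear system:
  16a + 4b + c = 61
  49a + 7b + c = 208
  121a + 11b + c = 544
Solving the system yields a = 5, b = -6, c = 5.
So q(n) = 5n² - 6n + 5.
Check: q(11) = 544. ✓

q(n) = 5n^2 - 6n + 5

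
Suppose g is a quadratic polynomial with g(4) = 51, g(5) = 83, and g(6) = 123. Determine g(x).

g(x) = 4x^2 - 4x + 3

Using the Lagrange interpolation formula with nodes 4, 5, 6:
  L_0(x) = (x - 5)(x - 6) / 2
  L_1(x) = (x - 4)(x - 6) / -1
  L_2(x) = (x - 4)(x - 5) / 2
Then g(x) = 51·L_0(x) + 83·L_1(x) + 123·L_2(x).
Expanding and collecting terms gives g(x) = 4x² - 4x + 3.
Check: g(6) = 123. ✓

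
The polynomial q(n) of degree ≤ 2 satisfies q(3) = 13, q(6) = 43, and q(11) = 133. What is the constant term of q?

Write q(n) = an^2 + bn + c. Substituting each data point gives a linear system:
  9a + 3b + c = 13
  36a + 6b + c = 43
  121a + 11b + c = 133
Solving the system yields a = 1, b = 1, c = 1.
So q(n) = n² + n + 1.
The constant term is 1.

1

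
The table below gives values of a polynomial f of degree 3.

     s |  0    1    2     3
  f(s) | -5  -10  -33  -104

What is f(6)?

Write f(s) = as^3 + bs^2 + cs + d. Substituting each data point gives a linear system:
  d = -5
  a + b + c + d = -10
  8a + 4b + 2c + d = -33
  27a + 9b + 3c + d = -104
Solving the system yields a = -5, b = 6, c = -6, d = -5.
So f(s) = -5s^3 + 6s^2 - 6s - 5.
Then f(6) = -905.

-905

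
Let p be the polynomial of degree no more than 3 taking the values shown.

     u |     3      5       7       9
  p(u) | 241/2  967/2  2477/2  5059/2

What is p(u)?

Using the Lagrange interpolation formula with nodes 3, 5, 7, 9:
  L_0(u) = (u - 5)(u - 7)(u - 9) / -48
  L_1(u) = (u - 3)(u - 7)(u - 9) / 16
  L_2(u) = (u - 3)(u - 5)(u - 9) / -16
  L_3(u) = (u - 3)(u - 5)(u - 7) / 48
Then p(u) = 241/2·L_0(u) + 967/2·L_1(u) + 2477/2·L_2(u) + 5059/2·L_3(u).
Expanding and collecting terms gives p(u) = 3u^3 + 4u^2 + (5/2)u - 4.
Check: p(5) = 967/2. ✓

p(u) = 3u^3 + 4u^2 + (5/2)u - 4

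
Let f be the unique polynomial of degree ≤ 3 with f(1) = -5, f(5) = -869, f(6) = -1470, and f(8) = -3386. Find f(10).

-6494

Using the Lagrange interpolation formula with nodes 1, 5, 6, 8:
  L_0(s) = (s - 5)(s - 6)(s - 8) / -140
  L_1(s) = (s - 1)(s - 6)(s - 8) / 12
  L_2(s) = (s - 1)(s - 5)(s - 8) / -10
  L_3(s) = (s - 1)(s - 5)(s - 6) / 42
Then f(s) = -5·L_0(s) - 869·L_1(s) - 1470·L_2(s) - 3386·L_3(s).
Expanding and collecting terms gives f(s) = -6s³ - 5s² + 6.
Evaluating at s = 10: f(10) = -6494.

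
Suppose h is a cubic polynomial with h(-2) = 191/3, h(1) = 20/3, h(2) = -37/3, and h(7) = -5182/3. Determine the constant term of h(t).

Write h(t) = at^3 + bt^2 + ct + d. Substituting each data point gives a linear system:
  -8a + 4b - 2c + d = 191/3
  a + b + c + d = 20/3
  8a + 4b + 2c + d = -37/3
  343a + 49b + 7c + d = -5182/3
Solving the system yields a = -6, b = 6, c = 5, d = 5/3.
So h(t) = -6t³ + 6t² + 5t + 5/3.
The constant term is 5/3.

5/3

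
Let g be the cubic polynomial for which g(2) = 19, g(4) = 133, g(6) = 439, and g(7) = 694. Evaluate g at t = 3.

58

Write g(t) = at^3 + bt^2 + ct + d. Substituting each data point gives a linear system:
  8a + 4b + 2c + d = 19
  64a + 16b + 4c + d = 133
  216a + 36b + 6c + d = 439
  343a + 49b + 7c + d = 694
Solving the system yields a = 2, b = 0, c = 1, d = 1.
So g(t) = 2t^3 + t + 1.
Then g(3) = 58.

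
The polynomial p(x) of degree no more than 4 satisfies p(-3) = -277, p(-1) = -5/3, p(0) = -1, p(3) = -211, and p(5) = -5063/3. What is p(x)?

Write p(x) = ax^4 + bx^3 + cx^2 + dx + e. Substituting each data point gives a linear system:
  81a - 27b + 9c - 3d + e = -277
  a - b + c - d + e = -5/3
  e = -1
  81a + 27b + 9c + 3d + e = -211
  625a + 125b + 25c + 5d + e = -5063/3
Solving the system yields a = -3, b = 5/3, c = 0, d = -4, e = -1.
So p(x) = -3x^4 + (5/3)x^3 - 4x - 1.
Check: p(-1) = -5/3. ✓

p(x) = -3x^4 + (5/3)x^3 - 4x - 1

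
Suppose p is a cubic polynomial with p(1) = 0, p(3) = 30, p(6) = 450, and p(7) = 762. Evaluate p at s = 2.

2

Write p(s) = as^3 + bs^2 + cs + d. Substituting each data point gives a linear system:
  a + b + c + d = 0
  27a + 9b + 3c + d = 30
  216a + 36b + 6c + d = 450
  343a + 49b + 7c + d = 762
Solving the system yields a = 3, b = -5, c = -4, d = 6.
So p(s) = 3s³ - 5s² - 4s + 6.
Then p(2) = 2.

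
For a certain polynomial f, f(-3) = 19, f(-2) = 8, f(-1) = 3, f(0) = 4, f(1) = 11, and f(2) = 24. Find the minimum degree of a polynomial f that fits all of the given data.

2

Forward differences of the values at x = -3, -2, -1, 0, 1, 2:
  f  : 19  8  3  4  11  24
  Δ  : -11  -5  1  7  13
  Δ^2: 6  6  6  6
  Δ^3: 0  0  0
  Δ^4: 0  0
  Δ^5: 0
The second differences are constant (6) and nonzero, while all higher differences vanish, so the minimal degree is 2.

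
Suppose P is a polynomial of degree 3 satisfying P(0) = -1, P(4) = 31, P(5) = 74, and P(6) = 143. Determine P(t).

P(t) = t^3 - 2t^2 - 1

Write P(t) = at^3 + bt^2 + ct + d. Substituting each data point gives a linear system:
  d = -1
  64a + 16b + 4c + d = 31
  125a + 25b + 5c + d = 74
  216a + 36b + 6c + d = 143
Solving the system yields a = 1, b = -2, c = 0, d = -1.
So P(t) = t^3 - 2t^2 - 1.
Check: P(4) = 31. ✓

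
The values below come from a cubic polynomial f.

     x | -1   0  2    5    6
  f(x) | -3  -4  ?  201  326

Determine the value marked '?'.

18

The 4 known points determine the degree-3 polynomial uniquely.
Write f(x) = ax^3 + bx^2 + cx + d. Substituting each data point gives a linear system:
  -a + b - c + d = -3
  d = -4
  125a + 25b + 5c + d = 201
  216a + 36b + 6c + d = 326
Solving the system yields a = 1, b = 3, c = 1, d = -4.
So f(x) = x³ + 3x² + x - 4.
Then f(2) = 18.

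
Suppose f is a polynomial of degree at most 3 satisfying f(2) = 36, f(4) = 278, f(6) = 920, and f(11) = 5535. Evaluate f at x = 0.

Write f(x) = ax^3 + bx^2 + cx + d. Substituting each data point gives a linear system:
  8a + 4b + 2c + d = 36
  64a + 16b + 4c + d = 278
  216a + 36b + 6c + d = 920
  1331a + 121b + 11c + d = 5535
Solving the system yields a = 4, b = 2, c = -3, d = 2.
So f(x) = 4x³ + 2x² - 3x + 2.
Then f(0) = 2.

2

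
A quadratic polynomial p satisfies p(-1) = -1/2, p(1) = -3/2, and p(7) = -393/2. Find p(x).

Using the Lagrange interpolation formula with nodes -1, 1, 7:
  L_0(x) = (x - 1)(x - 7) / 16
  L_1(x) = (x + 1)(x - 7) / -12
  L_2(x) = (x + 1)(x - 1) / 48
Then p(x) = -1/2·L_0(x) - 3/2·L_1(x) - 393/2·L_2(x).
Expanding and collecting terms gives p(x) = -4x² - (1/2)x + 3.
Check: p(-1) = -1/2. ✓

p(x) = -4x^2 - (1/2)x + 3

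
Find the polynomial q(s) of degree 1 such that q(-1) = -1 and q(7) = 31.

Using the Lagrange interpolation formula with nodes -1, 7:
  L_0(s) = (s - 7) / -8
  L_1(s) = (s + 1) / 8
Then q(s) = -1·L_0(s) + 31·L_1(s).
Expanding and collecting terms gives q(s) = 4s + 3.
Check: q(7) = 31. ✓

q(s) = 4s + 3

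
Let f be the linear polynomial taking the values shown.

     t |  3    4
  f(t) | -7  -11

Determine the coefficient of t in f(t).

Write f(t) = at + b. Substituting each data point gives a linear system:
  3a + b = -7
  4a + b = -11
Solving the system yields a = -4, b = 5.
So f(t) = -4t + 5.
The leading coefficient is -4.

-4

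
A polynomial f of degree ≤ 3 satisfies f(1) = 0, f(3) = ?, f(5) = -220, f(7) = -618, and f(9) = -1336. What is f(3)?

-46

The 4 known points determine the degree-3 polynomial uniquely.
Write f(t) = at^3 + bt^2 + ct + d. Substituting each data point gives a linear system:
  a + b + c + d = 0
  125a + 25b + 5c + d = -220
  343a + 49b + 7c + d = -618
  729a + 81b + 9c + d = -1336
Solving the system yields a = -2, b = 2, c = -5, d = 5.
So f(t) = -2t^3 + 2t^2 - 5t + 5.
Then f(3) = -46.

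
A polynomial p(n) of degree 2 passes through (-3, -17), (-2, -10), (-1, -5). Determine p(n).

Using the Lagrange interpolation formula with nodes -3, -2, -1:
  L_0(n) = (n + 2)(n + 1) / 2
  L_1(n) = (n + 3)(n + 1) / -1
  L_2(n) = (n + 3)(n + 2) / 2
Then p(n) = -17·L_0(n) - 10·L_1(n) - 5·L_2(n).
Expanding and collecting terms gives p(n) = -n^2 + 2n - 2.
Check: p(-3) = -17. ✓

p(n) = -n^2 + 2n - 2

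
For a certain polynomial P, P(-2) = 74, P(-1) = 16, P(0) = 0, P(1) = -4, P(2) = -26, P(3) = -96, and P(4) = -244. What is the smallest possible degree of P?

Forward differences of the values at s = -2, -1, 0, 1, 2, 3, 4:
  P  : 74  16  0  -4  -26  -96  -244
  Δ  : -58  -16  -4  -22  -70  -148
  Δ^2: 42  12  -18  -48  -78
  Δ^3: -30  -30  -30  -30
  Δ^4: 0  0  0
  Δ^5: 0  0
  Δ^6: 0
The third differences are constant (-30) and nonzero, while all higher differences vanish, so the minimal degree is 3.

3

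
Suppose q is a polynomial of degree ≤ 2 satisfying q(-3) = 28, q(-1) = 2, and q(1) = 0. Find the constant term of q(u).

Write q(u) = au^2 + bu + c. Substituting each data point gives a linear system:
  9a - 3b + c = 28
  a - b + c = 2
  a + b + c = 0
Solving the system yields a = 3, b = -1, c = -2.
So q(u) = 3u^2 - u - 2.
The constant term is -2.

-2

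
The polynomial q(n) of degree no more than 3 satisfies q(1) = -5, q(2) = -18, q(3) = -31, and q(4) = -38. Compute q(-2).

Using the Lagrange interpolation formula with nodes 1, 2, 3, 4:
  L_0(n) = (n - 2)(n - 3)(n - 4) / -6
  L_1(n) = (n - 1)(n - 3)(n - 4) / 2
  L_2(n) = (n - 1)(n - 2)(n - 4) / -2
  L_3(n) = (n - 1)(n - 2)(n - 3) / 6
Then q(n) = -5·L_0(n) - 18·L_1(n) - 31·L_2(n) - 38·L_3(n).
Expanding and collecting terms gives q(n) = n³ - 6n² - 2n + 2.
Evaluating at n = -2: q(-2) = -26.

-26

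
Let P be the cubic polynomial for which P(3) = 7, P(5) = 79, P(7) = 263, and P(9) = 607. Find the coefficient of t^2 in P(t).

-1

Write P(t) = at^3 + bt^2 + ct + d. Substituting each data point gives a linear system:
  27a + 9b + 3c + d = 7
  125a + 25b + 5c + d = 79
  343a + 49b + 7c + d = 263
  729a + 81b + 9c + d = 607
Solving the system yields a = 1, b = -1, c = -5, d = 4.
So P(t) = t^3 - t^2 - 5t + 4.
The coefficient of t^2 is -1.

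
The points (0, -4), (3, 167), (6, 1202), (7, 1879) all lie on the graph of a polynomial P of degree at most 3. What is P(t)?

P(t) = 5t^3 + 3t^2 + 3t - 4

Using the Lagrange interpolation formula with nodes 0, 3, 6, 7:
  L_0(t) = (t - 3)(t - 6)(t - 7) / -126
  L_1(t) = t(t - 6)(t - 7) / 36
  L_2(t) = t(t - 3)(t - 7) / -18
  L_3(t) = t(t - 3)(t - 6) / 28
Then P(t) = -4·L_0(t) + 167·L_1(t) + 1202·L_2(t) + 1879·L_3(t).
Expanding and collecting terms gives P(t) = 5t^3 + 3t^2 + 3t - 4.
Check: P(0) = -4. ✓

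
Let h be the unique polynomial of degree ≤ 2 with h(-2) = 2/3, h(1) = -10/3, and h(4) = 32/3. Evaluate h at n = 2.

Using the Lagrange interpolation formula with nodes -2, 1, 4:
  L_0(n) = (n - 1)(n - 4) / 18
  L_1(n) = (n + 2)(n - 4) / -9
  L_2(n) = (n + 2)(n - 1) / 18
Then h(n) = 2/3·L_0(n) - 10/3·L_1(n) + 32/3·L_2(n).
Expanding and collecting terms gives h(n) = n² - (1/3)n - 4.
Evaluating at n = 2: h(2) = -2/3.

-2/3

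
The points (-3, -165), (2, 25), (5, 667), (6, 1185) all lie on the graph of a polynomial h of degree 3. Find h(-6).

-1335

Using the Lagrange interpolation formula with nodes -3, 2, 5, 6:
  L_0(x) = (x - 2)(x - 5)(x - 6) / -360
  L_1(x) = (x + 3)(x - 5)(x - 6) / 60
  L_2(x) = (x + 3)(x - 2)(x - 6) / -24
  L_3(x) = (x + 3)(x - 2)(x - 5) / 36
Then h(x) = -165·L_0(x) + 25·L_1(x) + 667·L_2(x) + 1185·L_3(x).
Expanding and collecting terms gives h(x) = 6x³ - 2x² - 6x - 3.
Evaluating at x = -6: h(-6) = -1335.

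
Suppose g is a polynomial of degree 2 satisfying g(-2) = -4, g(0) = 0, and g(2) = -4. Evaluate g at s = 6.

Write g(s) = as^2 + bs + c. Substituting each data point gives a linear system:
  4a - 2b + c = -4
  c = 0
  4a + 2b + c = -4
Solving the system yields a = -1, b = 0, c = 0.
So g(s) = -s^2.
Then g(6) = -36.

-36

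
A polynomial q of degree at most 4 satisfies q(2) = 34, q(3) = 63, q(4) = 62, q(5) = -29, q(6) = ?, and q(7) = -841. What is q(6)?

-294

On equispaced nodes a degree-4 polynomial has vanishing fifth forward difference, so
  - q(2) + 5·q(3) - 10·q(4) + 10·q(5) - 5·q(6) + q(7) = 0.
Substituting the known values and solving for q(6):
  -5·q(6) = 1470
  q(6) = -294.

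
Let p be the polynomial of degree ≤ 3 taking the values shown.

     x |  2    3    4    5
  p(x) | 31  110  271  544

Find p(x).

p(x) = 5x^3 - 4x^2 + 4x - 1

Write p(x) = ax^3 + bx^2 + cx + d. Substituting each data point gives a linear system:
  8a + 4b + 2c + d = 31
  27a + 9b + 3c + d = 110
  64a + 16b + 4c + d = 271
  125a + 25b + 5c + d = 544
Solving the system yields a = 5, b = -4, c = 4, d = -1.
So p(x) = 5x³ - 4x² + 4x - 1.
Check: p(4) = 271. ✓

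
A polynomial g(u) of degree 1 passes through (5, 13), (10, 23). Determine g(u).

Write g(u) = au + b. Substituting each data point gives a linear system:
  5a + b = 13
  10a + b = 23
Solving the system yields a = 2, b = 3.
So g(u) = 2u + 3.
Check: g(5) = 13. ✓

g(u) = 2u + 3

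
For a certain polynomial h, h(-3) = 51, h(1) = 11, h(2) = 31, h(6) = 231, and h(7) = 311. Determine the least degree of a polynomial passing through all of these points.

Divided differences on the nodes -3, 1, 2, 6, 7:
  order 0: 51  11  31  231  311
  order 1: -10  20  50  80
  order 2: 6  6  6
  order 3: 0  0
  order 4: 0
The order-2 divided differences are all 6 (nonzero) and every higher order vanishes, so the data lies on a polynomial of degree exactly 2.

2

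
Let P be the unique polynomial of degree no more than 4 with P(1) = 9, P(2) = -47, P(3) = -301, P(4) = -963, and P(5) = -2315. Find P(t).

Write P(t) = at^4 + bt^3 + ct^2 + dt + e. Substituting each data point gives a linear system:
  a + b + c + d + e = 9
  16a + 8b + 4c + 2d + e = -47
  81a + 27b + 9c + 3d + e = -301
  256a + 64b + 16c + 4d + e = -963
  625a + 125b + 25c + 5d + e = -2315
Solving the system yields a = -3, b = -5, c = 6, d = 6, e = 5.
So P(t) = -3t⁴ - 5t³ + 6t² + 6t + 5.
Check: P(2) = -47. ✓

P(t) = -3t^4 - 5t^3 + 6t^2 + 6t + 5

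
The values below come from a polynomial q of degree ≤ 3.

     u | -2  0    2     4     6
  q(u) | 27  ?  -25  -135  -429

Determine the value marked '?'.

The 4 known points determine the degree-3 polynomial uniquely.
Write q(u) = au^3 + bu^2 + cu + d. Substituting each data point gives a linear system:
  -8a + 4b - 2c + d = 27
  8a + 4b + 2c + d = -25
  64a + 16b + 4c + d = -135
  216a + 36b + 6c + d = -429
Solving the system yields a = -2, b = 1, c = -5, d = -3.
So q(u) = -2u³ + u² - 5u - 3.
Then q(0) = -3.

-3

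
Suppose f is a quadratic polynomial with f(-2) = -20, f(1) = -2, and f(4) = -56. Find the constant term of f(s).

0

Write f(s) = as^2 + bs + c. Substituting each data point gives a linear system:
  4a - 2b + c = -20
  a + b + c = -2
  16a + 4b + c = -56
Solving the system yields a = -4, b = 2, c = 0.
So f(s) = -4s^2 + 2s.
The constant term is 0.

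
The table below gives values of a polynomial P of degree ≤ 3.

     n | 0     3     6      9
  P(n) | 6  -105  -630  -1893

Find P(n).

Using the Lagrange interpolation formula with nodes 0, 3, 6, 9:
  L_0(n) = (n - 3)(n - 6)(n - 9) / -162
  L_1(n) = n(n - 6)(n - 9) / 54
  L_2(n) = n(n - 3)(n - 9) / -54
  L_3(n) = n(n - 3)(n - 6) / 162
Then P(n) = 6·L_0(n) - 105·L_1(n) - 630·L_2(n) - 1893·L_3(n).
Expanding and collecting terms gives P(n) = -2n^3 - 5n^2 - 4n + 6.
Check: P(3) = -105. ✓

P(n) = -2n^3 - 5n^2 - 4n + 6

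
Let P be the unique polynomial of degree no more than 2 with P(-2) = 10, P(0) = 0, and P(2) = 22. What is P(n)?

Using the Lagrange interpolation formula with nodes -2, 0, 2:
  L_0(n) = n(n - 2) / 8
  L_1(n) = (n + 2)(n - 2) / -4
  L_2(n) = (n + 2)n / 8
Then P(n) = 10·L_0(n) + 0·L_1(n) + 22·L_2(n).
Expanding and collecting terms gives P(n) = 4n^2 + 3n.
Check: P(2) = 22. ✓

P(n) = 4n^2 + 3n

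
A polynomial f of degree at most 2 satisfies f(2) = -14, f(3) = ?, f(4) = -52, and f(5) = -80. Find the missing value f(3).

-30

On equispaced nodes a degree-2 polynomial has vanishing third forward difference, so
  - f(2) + 3·f(3) - 3·f(4) + f(5) = 0.
Substituting the known values and solving for f(3):
  3·f(3) = -90
  f(3) = -30.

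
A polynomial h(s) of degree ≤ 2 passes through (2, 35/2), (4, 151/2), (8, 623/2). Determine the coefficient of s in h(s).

-1

Write h(s) = as^2 + bs + c. Substituting each data point gives a linear system:
  4a + 2b + c = 35/2
  16a + 4b + c = 151/2
  64a + 8b + c = 623/2
Solving the system yields a = 5, b = -1, c = -1/2.
So h(s) = 5s² - s - 1/2.
The coefficient of s is -1.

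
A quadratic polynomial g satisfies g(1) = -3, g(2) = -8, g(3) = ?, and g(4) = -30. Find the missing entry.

The 3 known points determine the degree-2 polynomial uniquely.
Write g(x) = ax^2 + bx + c. Substituting each data point gives a linear system:
  a + b + c = -3
  4a + 2b + c = -8
  16a + 4b + c = -30
Solving the system yields a = -2, b = 1, c = -2.
So g(x) = -2x² + x - 2.
Then g(3) = -17.

-17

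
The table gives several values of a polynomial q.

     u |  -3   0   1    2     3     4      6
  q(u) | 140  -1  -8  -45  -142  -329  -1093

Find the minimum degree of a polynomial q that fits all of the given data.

3

Divided differences on the nodes -3, 0, 1, 2, 3, 4, 6:
  order 0: 140  -1  -8  -45  -142  -329  -1093
  order 1: -47  -7  -37  -97  -187  -382
  order 2: 10  -15  -30  -45  -65
  order 3: -5  -5  -5  -5
  order 4: 0  0  0
  order 5: 0  0
  order 6: 0
The order-3 divided differences are all -5 (nonzero) and every higher order vanishes, so the data lies on a polynomial of degree exactly 3.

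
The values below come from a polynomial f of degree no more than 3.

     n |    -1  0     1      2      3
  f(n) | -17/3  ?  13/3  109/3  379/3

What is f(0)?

1/3

On equispaced nodes a degree-3 polynomial has vanishing fourth forward difference, so
  f(-1) - 4·f(0) + 6·f(1) - 4·f(2) + f(3) = 0.
Substituting the known values and solving for f(0):
  -4·f(0) = -4/3
  f(0) = 1/3.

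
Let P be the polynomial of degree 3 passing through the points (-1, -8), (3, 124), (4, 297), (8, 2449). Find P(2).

37

Write P(t) = at^3 + bt^2 + ct + d. Substituting each data point gives a linear system:
  -a + b - c + d = -8
  27a + 9b + 3c + d = 124
  64a + 16b + 4c + d = 297
  512a + 64b + 8c + d = 2449
Solving the system yields a = 5, b = -2, c = 2, d = 1.
So P(t) = 5t^3 - 2t^2 + 2t + 1.
Then P(2) = 37.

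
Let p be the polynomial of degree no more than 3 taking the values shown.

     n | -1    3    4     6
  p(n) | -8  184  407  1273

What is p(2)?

61

Write p(n) = an^3 + bn^2 + cn + d. Substituting each data point gives a linear system:
  -a + b - c + d = -8
  27a + 9b + 3c + d = 184
  64a + 16b + 4c + d = 407
  216a + 36b + 6c + d = 1273
Solving the system yields a = 5, b = 5, c = 3, d = -5.
So p(n) = 5n^3 + 5n^2 + 3n - 5.
Then p(2) = 61.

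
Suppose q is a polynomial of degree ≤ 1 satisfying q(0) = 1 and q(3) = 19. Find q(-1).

Using the Lagrange interpolation formula with nodes 0, 3:
  L_0(n) = (n - 3) / -3
  L_1(n) = n / 3
Then q(n) = 1·L_0(n) + 19·L_1(n).
Expanding and collecting terms gives q(n) = 6n + 1.
Evaluating at n = -1: q(-1) = -5.

-5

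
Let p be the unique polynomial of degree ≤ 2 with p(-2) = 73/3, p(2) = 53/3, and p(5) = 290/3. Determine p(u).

Write p(u) = au^2 + bu + c. Substituting each data point gives a linear system:
  4a - 2b + c = 73/3
  4a + 2b + c = 53/3
  25a + 5b + c = 290/3
Solving the system yields a = 4, b = -5/3, c = 5.
So p(u) = 4u^2 - (5/3)u + 5.
Check: p(2) = 53/3. ✓

p(u) = 4u^2 - (5/3)u + 5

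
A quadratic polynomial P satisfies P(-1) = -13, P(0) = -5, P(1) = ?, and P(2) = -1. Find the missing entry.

The 3 known points determine the degree-2 polynomial uniquely.
Write P(u) = au^2 + bu + c. Substituting each data point gives a linear system:
  a - b + c = -13
  c = -5
  4a + 2b + c = -1
Solving the system yields a = -2, b = 6, c = -5.
So P(u) = -2u² + 6u - 5.
Then P(1) = -1.

-1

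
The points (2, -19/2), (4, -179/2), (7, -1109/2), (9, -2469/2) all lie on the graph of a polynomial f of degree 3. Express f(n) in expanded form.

Write f(n) = an^3 + bn^2 + cn + d. Substituting each data point gives a linear system:
  8a + 4b + 2c + d = -19/2
  64a + 16b + 4c + d = -179/2
  343a + 49b + 7c + d = -1109/2
  729a + 81b + 9c + d = -2469/2
Solving the system yields a = -2, b = 3, c = -2, d = -3/2.
So f(n) = -2n^3 + 3n^2 - 2n - 3/2.
Check: f(9) = -2469/2. ✓

f(n) = -2n^3 + 3n^2 - 2n - 3/2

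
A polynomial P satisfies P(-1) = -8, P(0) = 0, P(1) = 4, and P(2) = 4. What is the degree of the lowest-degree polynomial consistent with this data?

Forward differences of the values at s = -1, 0, 1, 2:
  P  : -8  0  4  4
  Δ  : 8  4  0
  Δ^2: -4  -4
  Δ^3: 0
The second differences are constant (-4) and nonzero, while all higher differences vanish, so the minimal degree is 2.

2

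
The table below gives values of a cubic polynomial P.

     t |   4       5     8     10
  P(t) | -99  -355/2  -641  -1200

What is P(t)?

Write P(t) = at^3 + bt^2 + ct + d. Substituting each data point gives a linear system:
  64a + 16b + 4c + d = -99
  125a + 25b + 5c + d = -355/2
  512a + 64b + 8c + d = -641
  1000a + 100b + 10c + d = -1200
Solving the system yields a = -1, b = -2, c = 1/2, d = -5.
So P(t) = -t^3 - 2t^2 + (1/2)t - 5.
Check: P(4) = -99. ✓

P(t) = -t^3 - 2t^2 + (1/2)t - 5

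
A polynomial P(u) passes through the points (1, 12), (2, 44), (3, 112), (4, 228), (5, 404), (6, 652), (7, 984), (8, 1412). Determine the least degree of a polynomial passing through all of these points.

3

Forward differences of the values at u = 1, 2, 3, 4, 5, 6, 7, 8:
  P  : 12  44  112  228  404  652  984  1412
  Δ  : 32  68  116  176  248  332  428
  Δ^2: 36  48  60  72  84  96
  Δ^3: 12  12  12  12  12
  Δ^4: 0  0  0  0
  Δ^5: 0  0  0
  Δ^6: 0  0
  Δ^7: 0
The third differences are constant (12) and nonzero, while all higher differences vanish, so the minimal degree is 3.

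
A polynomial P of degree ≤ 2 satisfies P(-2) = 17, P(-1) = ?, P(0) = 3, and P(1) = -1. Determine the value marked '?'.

9

The 3 known points determine the degree-2 polynomial uniquely.
Write P(u) = au^2 + bu + c. Substituting each data point gives a linear system:
  4a - 2b + c = 17
  c = 3
  a + b + c = -1
Solving the system yields a = 1, b = -5, c = 3.
So P(u) = u^2 - 5u + 3.
Then P(-1) = 9.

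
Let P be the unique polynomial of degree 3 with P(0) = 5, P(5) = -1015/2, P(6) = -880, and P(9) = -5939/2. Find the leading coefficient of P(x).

Write P(x) = ax^3 + bx^2 + cx + d. Substituting each data point gives a linear system:
  d = 5
  125a + 25b + 5c + d = -1015/2
  216a + 36b + 6c + d = -880
  729a + 81b + 9c + d = -5939/2
Solving the system yields a = -4, b = -1, c = 5/2, d = 5.
So P(x) = -4x^3 - x^2 + (5/2)x + 5.
The leading coefficient is -4.

-4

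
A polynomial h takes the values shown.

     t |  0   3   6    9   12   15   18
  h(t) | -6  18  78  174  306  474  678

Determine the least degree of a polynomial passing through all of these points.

2

Forward differences of the values at t = 0, 3, 6, 9, 12, 15, 18:
  h  : -6  18  78  174  306  474  678
  Δ  : 24  60  96  132  168  204
  Δ^2: 36  36  36  36  36
  Δ^3: 0  0  0  0
  Δ^4: 0  0  0
  Δ^5: 0  0
  Δ^6: 0
The second differences are constant (36) and nonzero, while all higher differences vanish, so the minimal degree is 2.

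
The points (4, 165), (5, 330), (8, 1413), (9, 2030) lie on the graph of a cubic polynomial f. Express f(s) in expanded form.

f(s) = 3s^3 - 2s^2 + 5

Write f(s) = as^3 + bs^2 + cs + d. Substituting each data point gives a linear system:
  64a + 16b + 4c + d = 165
  125a + 25b + 5c + d = 330
  512a + 64b + 8c + d = 1413
  729a + 81b + 9c + d = 2030
Solving the system yields a = 3, b = -2, c = 0, d = 5.
So f(s) = 3s^3 - 2s^2 + 5.
Check: f(4) = 165. ✓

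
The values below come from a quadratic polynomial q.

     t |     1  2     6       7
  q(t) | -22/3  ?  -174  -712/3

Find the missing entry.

The 3 known points determine the degree-2 polynomial uniquely.
Write q(t) = at^2 + bt + c. Substituting each data point gives a linear system:
  a + b + c = -22/3
  36a + 6b + c = -174
  49a + 7b + c = -712/3
Solving the system yields a = -5, b = 5/3, c = -4.
So q(t) = -5t^2 + (5/3)t - 4.
Then q(2) = -62/3.

-62/3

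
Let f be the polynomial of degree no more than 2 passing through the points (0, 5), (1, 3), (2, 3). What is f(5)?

Write f(t) = at^2 + bt + c. Substituting each data point gives a linear system:
  c = 5
  a + b + c = 3
  4a + 2b + c = 3
Solving the system yields a = 1, b = -3, c = 5.
So f(t) = t^2 - 3t + 5.
Then f(5) = 15.

15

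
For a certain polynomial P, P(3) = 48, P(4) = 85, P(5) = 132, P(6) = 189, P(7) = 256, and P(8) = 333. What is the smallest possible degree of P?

2

Forward differences of the values at s = 3, 4, 5, 6, 7, 8:
  P  : 48  85  132  189  256  333
  Δ  : 37  47  57  67  77
  Δ^2: 10  10  10  10
  Δ^3: 0  0  0
  Δ^4: 0  0
  Δ^5: 0
The second differences are constant (10) and nonzero, while all higher differences vanish, so the minimal degree is 2.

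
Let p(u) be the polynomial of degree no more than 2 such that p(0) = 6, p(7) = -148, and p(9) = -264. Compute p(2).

Write p(u) = au^2 + bu + c. Substituting each data point gives a linear system:
  c = 6
  49a + 7b + c = -148
  81a + 9b + c = -264
Solving the system yields a = -4, b = 6, c = 6.
So p(u) = -4u² + 6u + 6.
Then p(2) = 2.

2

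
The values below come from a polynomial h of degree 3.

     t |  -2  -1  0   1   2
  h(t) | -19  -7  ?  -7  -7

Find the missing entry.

-5

The 4 known points determine the degree-3 polynomial uniquely.
Write h(t) = at^3 + bt^2 + ct + d. Substituting each data point gives a linear system:
  -8a + 4b - 2c + d = -19
  -a + b - c + d = -7
  a + b + c + d = -7
  8a + 4b + 2c + d = -7
Solving the system yields a = 1, b = -2, c = -1, d = -5.
So h(t) = t^3 - 2t^2 - t - 5.
Then h(0) = -5.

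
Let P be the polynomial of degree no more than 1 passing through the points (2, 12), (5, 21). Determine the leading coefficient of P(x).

Write P(x) = ax + b. Substituting each data point gives a linear system:
  2a + b = 12
  5a + b = 21
Solving the system yields a = 3, b = 6.
So P(x) = 3x + 6.
The leading coefficient is 3.

3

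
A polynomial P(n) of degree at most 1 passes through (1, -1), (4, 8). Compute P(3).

5

Write P(n) = an + b. Substituting each data point gives a linear system:
  a + b = -1
  4a + b = 8
Solving the system yields a = 3, b = -4.
So P(n) = 3n - 4.
Then P(3) = 5.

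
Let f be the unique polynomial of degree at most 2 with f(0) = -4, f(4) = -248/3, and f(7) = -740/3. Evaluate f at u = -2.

Using the Lagrange interpolation formula with nodes 0, 4, 7:
  L_0(u) = (u - 4)(u - 7) / 28
  L_1(u) = u(u - 7) / -12
  L_2(u) = u(u - 4) / 21
Then f(u) = -4·L_0(u) - 248/3·L_1(u) - 740/3·L_2(u).
Expanding and collecting terms gives f(u) = -5u^2 + (1/3)u - 4.
Evaluating at u = -2: f(-2) = -74/3.

-74/3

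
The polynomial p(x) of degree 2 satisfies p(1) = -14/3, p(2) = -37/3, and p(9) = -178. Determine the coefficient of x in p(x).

-5/3

Write p(x) = ax^2 + bx + c. Substituting each data point gives a linear system:
  a + b + c = -14/3
  4a + 2b + c = -37/3
  81a + 9b + c = -178
Solving the system yields a = -2, b = -5/3, c = -1.
So p(x) = -2x² - (5/3)x - 1.
The coefficient of x is -5/3.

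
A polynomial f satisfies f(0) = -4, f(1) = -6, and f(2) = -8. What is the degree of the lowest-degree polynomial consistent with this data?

Forward differences of the values at n = 0, 1, 2:
  f  : -4  -6  -8
  Δ  : -2  -2
  Δ^2: 0
The first differences are constant (-2) and nonzero, while all higher differences vanish, so the minimal degree is 1.

1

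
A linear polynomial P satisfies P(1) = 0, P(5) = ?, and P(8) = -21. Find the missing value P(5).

-12

The 2 known points determine the degree-1 polynomial uniquely.
Write P(s) = as + b. Substituting each data point gives a linear system:
  a + b = 0
  8a + b = -21
Solving the system yields a = -3, b = 3.
So P(s) = -3s + 3.
Then P(5) = -12.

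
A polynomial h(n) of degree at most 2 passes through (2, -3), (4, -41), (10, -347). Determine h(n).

h(n) = -4n^2 + 5n + 3

Write h(n) = an^2 + bn + c. Substituting each data point gives a linear system:
  4a + 2b + c = -3
  16a + 4b + c = -41
  100a + 10b + c = -347
Solving the system yields a = -4, b = 5, c = 3.
So h(n) = -4n^2 + 5n + 3.
Check: h(4) = -41. ✓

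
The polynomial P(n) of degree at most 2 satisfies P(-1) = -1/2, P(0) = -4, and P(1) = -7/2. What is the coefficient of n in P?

Write P(n) = an^2 + bn + c. Substituting each data point gives a linear system:
  a - b + c = -1/2
  c = -4
  a + b + c = -7/2
Solving the system yields a = 2, b = -3/2, c = -4.
So P(n) = 2n^2 - (3/2)n - 4.
The coefficient of n is -3/2.

-3/2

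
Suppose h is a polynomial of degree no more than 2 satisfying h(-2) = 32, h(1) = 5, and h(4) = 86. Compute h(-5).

167

Write h(x) = ax^2 + bx + c. Substituting each data point gives a linear system:
  4a - 2b + c = 32
  a + b + c = 5
  16a + 4b + c = 86
Solving the system yields a = 6, b = -3, c = 2.
So h(x) = 6x^2 - 3x + 2.
Then h(-5) = 167.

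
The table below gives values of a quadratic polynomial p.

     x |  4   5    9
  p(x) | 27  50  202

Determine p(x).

p(x) = 3x^2 - 4x - 5

Using the Lagrange interpolation formula with nodes 4, 5, 9:
  L_0(x) = (x - 5)(x - 9) / 5
  L_1(x) = (x - 4)(x - 9) / -4
  L_2(x) = (x - 4)(x - 5) / 20
Then p(x) = 27·L_0(x) + 50·L_1(x) + 202·L_2(x).
Expanding and collecting terms gives p(x) = 3x^2 - 4x - 5.
Check: p(4) = 27. ✓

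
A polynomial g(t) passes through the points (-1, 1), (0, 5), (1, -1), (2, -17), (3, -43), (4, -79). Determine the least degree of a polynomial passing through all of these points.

2

Forward differences of the values at t = -1, 0, 1, 2, 3, 4:
  g  : 1  5  -1  -17  -43  -79
  Δ  : 4  -6  -16  -26  -36
  Δ^2: -10  -10  -10  -10
  Δ^3: 0  0  0
  Δ^4: 0  0
  Δ^5: 0
The second differences are constant (-10) and nonzero, while all higher differences vanish, so the minimal degree is 2.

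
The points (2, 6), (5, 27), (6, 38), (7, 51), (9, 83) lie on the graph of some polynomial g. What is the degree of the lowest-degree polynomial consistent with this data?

Divided differences on the nodes 2, 5, 6, 7, 9:
  order 0: 6  27  38  51  83
  order 1: 7  11  13  16
  order 2: 1  1  1
  order 3: 0  0
  order 4: 0
The order-2 divided differences are all 1 (nonzero) and every higher order vanishes, so the data lies on a polynomial of degree exactly 2.

2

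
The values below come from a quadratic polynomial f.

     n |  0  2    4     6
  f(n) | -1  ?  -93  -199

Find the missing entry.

The 3 known points determine the degree-2 polynomial uniquely.
Write f(n) = an^2 + bn + c. Substituting each data point gives a linear system:
  c = -1
  16a + 4b + c = -93
  36a + 6b + c = -199
Solving the system yields a = -5, b = -3, c = -1.
So f(n) = -5n² - 3n - 1.
Then f(2) = -27.

-27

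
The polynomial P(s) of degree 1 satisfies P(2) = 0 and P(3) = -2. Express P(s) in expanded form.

Write P(s) = as + b. Substituting each data point gives a linear system:
  2a + b = 0
  3a + b = -2
Solving the system yields a = -2, b = 4.
So P(s) = -2s + 4.
Check: P(2) = 0. ✓

P(s) = -2s + 4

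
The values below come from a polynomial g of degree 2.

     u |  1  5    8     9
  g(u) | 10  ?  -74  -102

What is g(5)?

The 3 known points determine the degree-2 polynomial uniquely.
Write g(u) = au^2 + bu + c. Substituting each data point gives a linear system:
  a + b + c = 10
  64a + 8b + c = -74
  81a + 9b + c = -102
Solving the system yields a = -2, b = 6, c = 6.
So g(u) = -2u^2 + 6u + 6.
Then g(5) = -14.

-14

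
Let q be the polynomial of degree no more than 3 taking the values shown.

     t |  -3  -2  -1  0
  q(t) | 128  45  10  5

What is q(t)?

Using the Lagrange interpolation formula with nodes -3, -2, -1, 0:
  L_0(t) = (t + 2)(t + 1)t / -6
  L_1(t) = (t + 3)(t + 1)t / 2
  L_2(t) = (t + 3)(t + 2)t / -2
  L_3(t) = (t + 3)(t + 2)(t + 1) / 6
Then q(t) = 128·L_0(t) + 45·L_1(t) + 10·L_2(t) + 5·L_3(t).
Expanding and collecting terms gives q(t) = -3t³ + 6t² + 4t + 5.
Check: q(-2) = 45. ✓

q(t) = -3t^3 + 6t^2 + 4t + 5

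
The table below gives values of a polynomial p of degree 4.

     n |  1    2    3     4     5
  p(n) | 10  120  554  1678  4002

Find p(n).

Write p(n) = an^4 + bn^3 + cn^2 + dn + e. Substituting each data point gives a linear system:
  a + b + c + d + e = 10
  16a + 8b + 4c + 2d + e = 120
  81a + 27b + 9c + 3d + e = 554
  256a + 64b + 16c + 4d + e = 1678
  625a + 125b + 25c + 5d + e = 4002
Solving the system yields a = 6, b = 1, c = 6, d = -5, e = 2.
So p(n) = 6n^4 + n^3 + 6n^2 - 5n + 2.
Check: p(2) = 120. ✓

p(n) = 6n^4 + n^3 + 6n^2 - 5n + 2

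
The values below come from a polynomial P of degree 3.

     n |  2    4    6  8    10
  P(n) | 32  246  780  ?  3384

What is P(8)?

1778

On equispaced nodes a degree-3 polynomial has vanishing fourth forward difference, so
  P(2) - 4·P(4) + 6·P(6) - 4·P(8) + P(10) = 0.
Substituting the known values and solving for P(8):
  -4·P(8) = -7112
  P(8) = 1778.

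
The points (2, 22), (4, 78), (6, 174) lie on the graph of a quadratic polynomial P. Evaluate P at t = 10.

Forward differences of the values at t = 2, 4, 6:
  P  : 22  78  174
  Δ  : 56  96
  Δ^2: 40
The second differences are constant, confirming degree 2.
Interpolating (Newton forward form) and evaluating at t = 10 gives P(10) = 486.

486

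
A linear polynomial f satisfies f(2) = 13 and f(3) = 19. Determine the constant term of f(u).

Write f(u) = au + b. Substituting each data point gives a linear system:
  2a + b = 13
  3a + b = 19
Solving the system yields a = 6, b = 1.
So f(u) = 6u + 1.
The constant term is 1.

1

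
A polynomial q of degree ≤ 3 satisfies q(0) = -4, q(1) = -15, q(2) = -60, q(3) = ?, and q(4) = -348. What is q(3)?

The 4 known points determine the degree-3 polynomial uniquely.
Write q(t) = at^3 + bt^2 + ct + d. Substituting each data point gives a linear system:
  d = -4
  a + b + c + d = -15
  8a + 4b + 2c + d = -60
  64a + 16b + 4c + d = -348
Solving the system yields a = -4, b = -5, c = -2, d = -4.
So q(t) = -4t³ - 5t² - 2t - 4.
Then q(3) = -163.

-163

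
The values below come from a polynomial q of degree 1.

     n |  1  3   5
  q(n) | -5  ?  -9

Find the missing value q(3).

On equispaced nodes a degree-1 polynomial has vanishing second forward difference, so
  q(1) - 2·q(3) + q(5) = 0.
Substituting the known values and solving for q(3):
  -2·q(3) = 14
  q(3) = -7.

-7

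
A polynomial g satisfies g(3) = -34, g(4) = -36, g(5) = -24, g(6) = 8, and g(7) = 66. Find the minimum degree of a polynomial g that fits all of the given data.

3

Forward differences of the values at x = 3, 4, 5, 6, 7:
  g  : -34  -36  -24  8  66
  Δ  : -2  12  32  58
  Δ^2: 14  20  26
  Δ^3: 6  6
  Δ^4: 0
The third differences are constant (6) and nonzero, while all higher differences vanish, so the minimal degree is 3.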